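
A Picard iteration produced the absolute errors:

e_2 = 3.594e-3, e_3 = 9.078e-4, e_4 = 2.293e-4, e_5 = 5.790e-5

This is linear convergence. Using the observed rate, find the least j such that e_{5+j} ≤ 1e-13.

15

Rate ρ ≈ e_5/e_4 = 5.790e-5/2.293e-4 = 0.2525.
After j more steps, e_{5+j} ≈ 5.790e-5·ρ^j; need ρ^j ≤ 1e-13/5.790e-5 = 1.72712e-09.
j ≥ ln(1.72712e-09)/ln(0.2525) = -20.1768/-1.37634 = 14.660.
So 15 more iterations are needed.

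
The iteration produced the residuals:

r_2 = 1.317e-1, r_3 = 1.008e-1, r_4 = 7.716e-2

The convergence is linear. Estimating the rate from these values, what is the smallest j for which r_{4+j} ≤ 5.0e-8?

54

Rate ρ ≈ r_4/r_3 = 7.716e-2/1.008e-1 = 0.7655.
After j more steps, r_{4+j} ≈ 7.716e-2·ρ^j; need ρ^j ≤ 5.0e-8/7.716e-2 = 6.48004e-07.
j ≥ ln(6.48004e-07)/ln(0.7655) = -14.2494/-0.26723 = 53.323.
So 54 more iterations are needed.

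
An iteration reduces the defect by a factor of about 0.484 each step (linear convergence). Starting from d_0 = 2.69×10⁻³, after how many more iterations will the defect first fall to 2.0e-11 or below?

26

After k steps, d_k ≈ 2.69×10⁻³·0.484^k.
Need 0.484^k ≤ 2.0e-11/2.69×10⁻³ = 7.43494e-09.
k ≥ ln(7.43494e-09)/ln(0.484) = -18.7171/-0.72567 = 25.793.
Smallest integer k = 26.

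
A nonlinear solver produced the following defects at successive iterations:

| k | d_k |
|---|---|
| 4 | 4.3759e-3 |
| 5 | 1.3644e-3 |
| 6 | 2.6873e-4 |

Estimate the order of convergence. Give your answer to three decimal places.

p ≈ ln(d_6/d_5) / ln(d_5/d_4)
  = ln(2.6873e-4/1.3644e-3) / ln(1.3644e-3/4.3759e-3)
  = ln(0.196958) / ln(0.311799)
  = -1.624765 / -1.165397 ≈ 1.394173

1.394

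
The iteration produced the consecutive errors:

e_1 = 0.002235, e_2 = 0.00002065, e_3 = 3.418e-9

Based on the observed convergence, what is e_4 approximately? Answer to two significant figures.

First estimate the order: p ≈ ln(e_3/e_2) / ln(e_2/e_1) = ln(3.418e-9/0.00002065)/ln(0.00002065/0.002235) = ln(0.000165521)/ln(0.00923937) ≈ 1.8586.
Then e_4 ≈ e_3·(e_3/e_2)^p = 3.418e-9·(0.000165521)^1.8586 = 3.418e-9·9.3834e-08 ≈ 3.207e-16.

3.2e-16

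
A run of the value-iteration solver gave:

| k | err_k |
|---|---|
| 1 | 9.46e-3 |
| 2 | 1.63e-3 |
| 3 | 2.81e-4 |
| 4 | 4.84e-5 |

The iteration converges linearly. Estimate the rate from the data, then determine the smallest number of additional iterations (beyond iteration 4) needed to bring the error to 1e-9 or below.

Rate ρ ≈ err_4/err_3 = 4.84e-5/2.81e-4 = 0.1722.
After j more steps, err_{4+j} ≈ 4.84e-5·ρ^j; need ρ^j ≤ 1e-9/4.84e-5 = 2.06612e-05.
j ≥ ln(2.06612e-05)/ln(0.1722) = -10.7873/-1.75910 = 6.132.
So 7 more iterations are needed.

7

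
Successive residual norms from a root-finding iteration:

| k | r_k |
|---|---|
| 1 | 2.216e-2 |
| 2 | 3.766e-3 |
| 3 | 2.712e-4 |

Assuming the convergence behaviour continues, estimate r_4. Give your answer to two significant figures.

5.5e-6

First estimate the order: p ≈ ln(r_3/r_2) / ln(r_2/r_1) = ln(2.712e-4/3.766e-3)/ln(3.766e-3/2.216e-2) = ln(0.0720127)/ln(0.169946) ≈ 1.4845.
Then r_4 ≈ r_3·(r_3/r_2)^p = 2.712e-4·(0.0720127)^1.4845 = 2.712e-4·0.0201291 ≈ 5.459e-06.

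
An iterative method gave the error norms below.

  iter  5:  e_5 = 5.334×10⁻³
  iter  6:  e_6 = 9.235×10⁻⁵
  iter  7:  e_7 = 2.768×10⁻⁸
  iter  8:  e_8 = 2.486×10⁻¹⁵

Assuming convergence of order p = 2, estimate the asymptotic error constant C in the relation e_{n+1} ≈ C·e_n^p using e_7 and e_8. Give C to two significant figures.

C ≈ e_8 / e_7^2
  = 2.486×10⁻¹⁵ / (2.768×10⁻⁸)^2
  = 2.486×10⁻¹⁵ / 7.66182e-16 ≈ 3.2447

3.2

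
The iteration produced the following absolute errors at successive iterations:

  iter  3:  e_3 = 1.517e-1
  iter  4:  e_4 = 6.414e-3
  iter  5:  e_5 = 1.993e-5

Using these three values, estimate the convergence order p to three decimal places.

p ≈ ln(e_5/e_4) / ln(e_4/e_3)
  = ln(1.993e-5/6.414e-3) / ln(6.414e-3/1.517e-1)
  = ln(0.00310727) / ln(0.0422808)
  = -5.774011 / -3.163422 ≈ 1.825242

1.825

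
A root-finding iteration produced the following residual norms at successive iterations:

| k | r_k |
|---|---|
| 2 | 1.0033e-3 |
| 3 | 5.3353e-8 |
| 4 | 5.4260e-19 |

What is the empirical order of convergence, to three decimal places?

p ≈ ln(r_4/r_3) / ln(r_3/r_2)
  = ln(5.4260e-19/5.3353e-8) / ln(5.3353e-8/1.0033e-3)
  = ln(1.017e-11) / ln(5.31775e-05)
  = -25.311579 / -9.841875 ≈ 2.571825

2.572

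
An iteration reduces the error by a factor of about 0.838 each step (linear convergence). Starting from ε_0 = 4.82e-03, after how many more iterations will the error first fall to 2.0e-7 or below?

58

After k steps, ε_k ≈ 4.82e-03·0.838^k.
Need 0.838^k ≤ 2.0e-7/4.82e-03 = 4.14938e-05.
k ≥ ln(4.14938e-05)/ln(0.838) = -10.0900/-0.17674 = 57.090.
Smallest integer k = 58.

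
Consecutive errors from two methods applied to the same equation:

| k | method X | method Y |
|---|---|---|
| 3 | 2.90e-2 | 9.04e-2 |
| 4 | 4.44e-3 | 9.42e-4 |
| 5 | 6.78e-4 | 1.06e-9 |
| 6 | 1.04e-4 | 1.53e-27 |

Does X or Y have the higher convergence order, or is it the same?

Method X: p ≈ ln(1.04e-4/6.78e-4)/ln(6.78e-4/4.44e-3) ≈ 1.00.
Method Y: p ≈ ln(1.53e-27/1.06e-9)/ln(1.06e-9/9.42e-4) ≈ 3.00.
Method Y has the higher order (≈3.0 vs ≈1.0).

Y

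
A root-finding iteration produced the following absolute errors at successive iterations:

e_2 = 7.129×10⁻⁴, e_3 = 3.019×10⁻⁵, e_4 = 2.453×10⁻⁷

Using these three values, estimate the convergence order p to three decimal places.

p ≈ ln(e_4/e_3) / ln(e_3/e_2)
  = ln(2.453×10⁻⁷/3.019×10⁻⁵) / ln(3.019×10⁻⁵/7.129×10⁻⁴)
  = ln(0.00812521) / ln(0.0423482)
  = -4.812784 / -3.161829 ≈ 1.522152

1.522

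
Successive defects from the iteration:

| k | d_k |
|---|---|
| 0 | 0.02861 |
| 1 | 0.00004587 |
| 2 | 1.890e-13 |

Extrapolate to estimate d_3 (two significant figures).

First estimate the order: p ≈ ln(d_2/d_1) / ln(d_1/d_0) = ln(1.890e-13/0.00004587)/ln(0.00004587/0.02861) = ln(4.12034e-09)/ln(0.00160329) ≈ 3.0000.
Then d_3 ≈ d_2·(d_2/d_1)^p = 1.890e-13·(4.12034e-09)^3.0000 = 1.890e-13·6.99518e-26 ≈ 1.322e-38.

1.3e-38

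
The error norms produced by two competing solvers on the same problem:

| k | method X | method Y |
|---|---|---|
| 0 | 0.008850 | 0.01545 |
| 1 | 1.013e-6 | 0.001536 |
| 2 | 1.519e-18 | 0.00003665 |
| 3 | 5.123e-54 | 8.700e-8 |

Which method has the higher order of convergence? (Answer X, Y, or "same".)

X

Method X: p ≈ ln(5.123e-54/1.519e-18)/ln(1.519e-18/1.013e-6) ≈ 3.00.
Method Y: p ≈ ln(8.700e-8/0.00003665)/ln(0.00003665/0.001536) ≈ 1.62.
Method X has the higher order (≈3.0 vs ≈1.6).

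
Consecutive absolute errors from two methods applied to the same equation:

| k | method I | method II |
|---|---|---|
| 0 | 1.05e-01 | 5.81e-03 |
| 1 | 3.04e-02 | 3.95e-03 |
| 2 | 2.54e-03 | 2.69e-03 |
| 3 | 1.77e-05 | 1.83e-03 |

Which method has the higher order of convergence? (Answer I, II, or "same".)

I

Method I: p ≈ ln(1.77e-05/2.54e-03)/ln(2.54e-03/3.04e-02) ≈ 2.00.
Method II: p ≈ ln(1.83e-03/2.69e-03)/ln(2.69e-03/3.95e-03) ≈ 1.00.
Method I has the higher order (≈2.0 vs ≈1.0).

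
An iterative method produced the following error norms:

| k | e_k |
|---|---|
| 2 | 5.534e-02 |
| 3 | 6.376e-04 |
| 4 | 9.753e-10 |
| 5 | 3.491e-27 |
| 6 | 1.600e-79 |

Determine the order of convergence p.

3

Consecutive ratios: e_6/e_5 = 1.600e-79/3.491e-27 = 4.58321e-53, e_5/e_4 = 3.491e-27/9.753e-10 = 3.57941e-18.
p ≈ ln(4.58321e-53)/ln(3.57941e-18) = -120.5146/-40.1713 ≈ 3.00.
So the convergence is cubic (order 3).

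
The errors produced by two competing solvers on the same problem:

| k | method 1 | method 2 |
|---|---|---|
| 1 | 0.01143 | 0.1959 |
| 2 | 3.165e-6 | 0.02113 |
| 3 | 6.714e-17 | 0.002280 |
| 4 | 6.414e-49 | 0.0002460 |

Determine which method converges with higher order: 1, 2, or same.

1

Method 1: p ≈ ln(6.414e-49/6.714e-17)/ln(6.714e-17/3.165e-6) ≈ 3.00.
Method 2: p ≈ ln(0.0002460/0.002280)/ln(0.002280/0.02113) ≈ 1.00.
Method 1 has the higher order (≈3.0 vs ≈1.0).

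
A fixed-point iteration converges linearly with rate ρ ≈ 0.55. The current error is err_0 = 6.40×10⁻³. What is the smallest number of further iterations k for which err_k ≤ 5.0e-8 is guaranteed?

20

After k steps, err_k ≈ 6.40×10⁻³·0.55^k.
Need 0.55^k ≤ 5.0e-8/6.40×10⁻³ = 7.8125e-06.
k ≥ ln(7.8125e-06)/ln(0.55) = -11.7598/-0.59784 = 19.670.
Smallest integer k = 20.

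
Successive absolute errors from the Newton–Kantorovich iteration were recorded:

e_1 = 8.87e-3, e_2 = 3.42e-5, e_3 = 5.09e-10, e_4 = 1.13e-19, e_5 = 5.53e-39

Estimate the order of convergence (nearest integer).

2

Consecutive ratios: e_5/e_4 = 5.53e-39/1.13e-19 = 4.89381e-20, e_4/e_3 = 1.13e-19/5.09e-10 = 2.22004e-10.
p ≈ ln(4.89381e-20)/ln(2.22004e-10) = -44.4637/-22.2283 ≈ 2.00.
So the convergence is quadratic (order 2).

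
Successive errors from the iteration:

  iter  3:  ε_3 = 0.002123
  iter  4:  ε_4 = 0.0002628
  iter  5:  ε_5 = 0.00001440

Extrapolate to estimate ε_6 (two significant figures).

2.5e-7

First estimate the order: p ≈ ln(ε_5/ε_4) / ln(ε_4/ε_3) = ln(0.00001440/0.0002628)/ln(0.0002628/0.002123) = ln(0.0547945)/ln(0.123787) ≈ 1.3901.
Then ε_6 ≈ ε_5·(ε_5/ε_4)^p = 0.00001440·(0.0547945)^1.3901 = 0.00001440·0.0176489 ≈ 2.541e-07.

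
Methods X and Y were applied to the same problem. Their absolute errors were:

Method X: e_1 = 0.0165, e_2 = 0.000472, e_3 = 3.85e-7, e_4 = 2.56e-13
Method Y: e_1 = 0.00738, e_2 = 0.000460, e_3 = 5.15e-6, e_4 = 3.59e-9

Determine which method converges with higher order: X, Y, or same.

X

Method X: p ≈ ln(2.56e-13/3.85e-7)/ln(3.85e-7/0.000472) ≈ 2.00.
Method Y: p ≈ ln(3.59e-9/5.15e-6)/ln(5.15e-6/0.000460) ≈ 1.62.
Method X has the higher order (≈2.0 vs ≈1.6).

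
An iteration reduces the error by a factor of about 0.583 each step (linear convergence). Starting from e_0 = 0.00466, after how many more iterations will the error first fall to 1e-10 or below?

After k steps, e_k ≈ 0.00466·0.583^k.
Need 0.583^k ≤ 1e-10/0.00466 = 2.14592e-08.
k ≥ ln(2.14592e-08)/ln(0.583) = -17.6571/-0.53957 = 32.724.
Smallest integer k = 33.

33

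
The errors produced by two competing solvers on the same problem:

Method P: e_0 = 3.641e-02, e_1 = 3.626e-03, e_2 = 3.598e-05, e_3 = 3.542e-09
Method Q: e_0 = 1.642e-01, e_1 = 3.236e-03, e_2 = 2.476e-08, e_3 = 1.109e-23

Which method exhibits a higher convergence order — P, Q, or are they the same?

Q

Method P: p ≈ ln(3.542e-09/3.598e-05)/ln(3.598e-05/3.626e-03) ≈ 2.00.
Method Q: p ≈ ln(1.109e-23/2.476e-08)/ln(2.476e-08/3.236e-03) ≈ 3.00.
Method Q has the higher order (≈3.0 vs ≈2.0).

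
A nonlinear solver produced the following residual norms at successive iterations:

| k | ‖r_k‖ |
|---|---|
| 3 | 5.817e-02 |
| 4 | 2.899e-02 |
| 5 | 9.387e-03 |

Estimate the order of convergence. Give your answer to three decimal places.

1.619

p ≈ ln(‖r_5‖/‖r_4‖) / ln(‖r_4‖/‖r_3‖)
  = ln(9.387e-03/2.899e-02) / ln(2.899e-02/5.817e-02)
  = ln(0.323801) / ln(0.498367)
  = -1.127626 / -0.696419 ≈ 1.619178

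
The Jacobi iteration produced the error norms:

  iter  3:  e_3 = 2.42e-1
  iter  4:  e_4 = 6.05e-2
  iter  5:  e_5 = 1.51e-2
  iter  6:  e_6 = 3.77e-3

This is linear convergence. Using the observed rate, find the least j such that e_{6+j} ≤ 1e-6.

Rate ρ ≈ e_6/e_5 = 3.77e-3/1.51e-2 = 0.2497.
After j more steps, e_{6+j} ≈ 3.77e-3·ρ^j; need ρ^j ≤ 1e-6/3.77e-3 = 0.000265252.
j ≥ ln(0.000265252)/ln(0.2497) = -8.2348/-1.38750 = 5.935.
So 6 more iterations are needed.

6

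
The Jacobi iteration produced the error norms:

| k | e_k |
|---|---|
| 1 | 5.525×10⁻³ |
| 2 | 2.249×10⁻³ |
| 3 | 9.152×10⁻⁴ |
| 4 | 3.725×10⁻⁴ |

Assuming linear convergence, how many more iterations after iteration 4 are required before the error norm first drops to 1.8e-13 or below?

24

Rate ρ ≈ e_4/e_3 = 3.725×10⁻⁴/9.152×10⁻⁴ = 0.4070.
After j more steps, e_{4+j} ≈ 3.725×10⁻⁴·ρ^j; need ρ^j ≤ 1.8e-13/3.725×10⁻⁴ = 4.83221e-10.
j ≥ ln(4.83221e-10)/ln(0.4070) = -21.4505/-0.89894 = 23.862.
So 24 more iterations are needed.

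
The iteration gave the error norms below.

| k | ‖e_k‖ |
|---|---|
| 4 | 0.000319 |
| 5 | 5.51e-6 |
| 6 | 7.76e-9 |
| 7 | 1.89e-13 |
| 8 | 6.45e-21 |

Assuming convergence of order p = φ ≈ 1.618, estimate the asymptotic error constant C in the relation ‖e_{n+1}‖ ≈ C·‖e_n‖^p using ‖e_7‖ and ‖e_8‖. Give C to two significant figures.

2.5

C ≈ ‖e_8‖ / ‖e_7‖^1.618
  = 6.45e-21 / (1.89e-13)^1.618
  = 6.45e-21 / 2.59009e-21 ≈ 2.4903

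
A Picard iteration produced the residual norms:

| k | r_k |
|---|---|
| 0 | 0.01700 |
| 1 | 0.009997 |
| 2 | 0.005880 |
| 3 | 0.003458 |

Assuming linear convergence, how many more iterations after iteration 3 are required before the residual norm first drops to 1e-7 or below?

20

Rate ρ ≈ r_3/r_2 = 0.003458/0.005880 = 0.5881.
After j more steps, r_{3+j} ≈ 0.003458·ρ^j; need ρ^j ≤ 1e-7/0.003458 = 2.89184e-05.
j ≥ ln(2.89184e-05)/ln(0.5881) = -10.4510/-0.53086 = 19.687.
So 20 more iterations are needed.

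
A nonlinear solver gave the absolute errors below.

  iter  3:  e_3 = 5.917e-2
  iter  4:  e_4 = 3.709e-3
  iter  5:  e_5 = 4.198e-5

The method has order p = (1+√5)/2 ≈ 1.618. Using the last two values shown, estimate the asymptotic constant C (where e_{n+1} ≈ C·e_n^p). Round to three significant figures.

0.360

C ≈ e_5 / e_4^1.618
  = 4.198e-5 / (3.709e-3)^1.618
  = 4.198e-5 / 0.000116696 ≈ 0.35974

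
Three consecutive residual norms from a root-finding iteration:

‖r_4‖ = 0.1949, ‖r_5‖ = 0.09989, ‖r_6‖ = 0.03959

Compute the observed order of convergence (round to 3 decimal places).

p ≈ ln(‖r_6‖/‖r_5‖) / ln(‖r_5‖/‖r_4‖)
  = ln(0.03959/0.09989) / ln(0.09989/0.1949)
  = ln(0.396336) / ln(0.512519)
  = -0.925493 / -0.668417 ≈ 1.384604

1.385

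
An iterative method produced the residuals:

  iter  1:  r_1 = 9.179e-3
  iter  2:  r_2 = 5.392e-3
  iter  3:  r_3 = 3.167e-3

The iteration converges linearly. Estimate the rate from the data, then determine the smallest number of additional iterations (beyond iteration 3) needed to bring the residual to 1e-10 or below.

Rate ρ ≈ r_3/r_2 = 3.167e-3/5.392e-3 = 0.5874.
After j more steps, r_{3+j} ≈ 3.167e-3·ρ^j; need ρ^j ≤ 1e-10/3.167e-3 = 3.15756e-08.
j ≥ ln(3.15756e-08)/ln(0.5874) = -17.2709/-0.53205 = 32.461.
So 33 more iterations are needed.

33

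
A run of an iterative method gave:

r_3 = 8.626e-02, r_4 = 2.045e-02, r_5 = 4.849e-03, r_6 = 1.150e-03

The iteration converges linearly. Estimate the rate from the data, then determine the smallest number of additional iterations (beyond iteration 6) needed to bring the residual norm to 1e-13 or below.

Rate ρ ≈ r_6/r_5 = 1.150e-03/4.849e-03 = 0.2372.
After j more steps, r_{6+j} ≈ 1.150e-03·ρ^j; need ρ^j ≤ 1e-13/1.150e-03 = 8.69565e-11.
j ≥ ln(8.69565e-11)/ln(0.2372) = -23.1656/-1.43885 = 16.100.
So 17 more iterations are needed.

17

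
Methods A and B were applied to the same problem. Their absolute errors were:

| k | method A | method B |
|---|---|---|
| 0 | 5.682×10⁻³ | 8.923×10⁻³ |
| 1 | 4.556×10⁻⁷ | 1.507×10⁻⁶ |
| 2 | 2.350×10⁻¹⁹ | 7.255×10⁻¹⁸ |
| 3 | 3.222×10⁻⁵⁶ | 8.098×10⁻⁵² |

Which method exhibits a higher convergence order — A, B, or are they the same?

same

Method A: p ≈ ln(3.222×10⁻⁵⁶/2.350×10⁻¹⁹)/ln(2.350×10⁻¹⁹/4.556×10⁻⁷) ≈ 3.00.
Method B: p ≈ ln(8.098×10⁻⁵²/7.255×10⁻¹⁸)/ln(7.255×10⁻¹⁸/1.507×10⁻⁶) ≈ 3.00.
Both orders ≈ 3.0 — effectively the same.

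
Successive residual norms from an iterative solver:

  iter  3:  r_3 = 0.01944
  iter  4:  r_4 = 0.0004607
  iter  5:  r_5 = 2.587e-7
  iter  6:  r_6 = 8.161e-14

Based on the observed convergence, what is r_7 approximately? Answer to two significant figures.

First estimate the order: p ≈ ln(r_6/r_5) / ln(r_5/r_4) = ln(8.161e-14/2.587e-7)/ln(2.587e-7/0.0004607) = ln(3.15462e-07)/ln(0.000561537) ≈ 1.9999.
Then r_7 ≈ r_6·(r_6/r_5)^p = 8.161e-14·(3.15462e-07)^1.9999 = 8.161e-14·9.96654e-14 ≈ 8.134e-27.

8.1e-27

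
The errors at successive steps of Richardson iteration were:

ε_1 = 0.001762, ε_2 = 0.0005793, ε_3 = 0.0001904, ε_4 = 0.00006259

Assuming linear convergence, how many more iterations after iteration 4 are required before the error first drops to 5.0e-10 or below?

Rate ρ ≈ ε_4/ε_3 = 0.00006259/0.0001904 = 0.3287.
After j more steps, ε_{4+j} ≈ 0.00006259·ρ^j; need ρ^j ≤ 5.0e-10/0.00006259 = 7.9885e-06.
j ≥ ln(7.9885e-06)/ln(0.3287) = -11.7375/-1.11261 = 10.550.
So 11 more iterations are needed.

11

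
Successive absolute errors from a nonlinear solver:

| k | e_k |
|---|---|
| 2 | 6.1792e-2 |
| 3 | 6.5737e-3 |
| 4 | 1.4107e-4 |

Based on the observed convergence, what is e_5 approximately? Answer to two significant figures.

First estimate the order: p ≈ ln(e_4/e_3) / ln(e_3/e_2) = ln(1.4107e-4/6.5737e-3)/ln(6.5737e-3/6.1792e-2) = ln(0.0214598)/ln(0.106384) ≈ 1.7145.
Then e_5 ≈ e_4·(e_4/e_3)^p = 1.4107e-4·(0.0214598)^1.7145 = 1.4107e-4·0.00137903 ≈ 1.945e-07.

1.9e-7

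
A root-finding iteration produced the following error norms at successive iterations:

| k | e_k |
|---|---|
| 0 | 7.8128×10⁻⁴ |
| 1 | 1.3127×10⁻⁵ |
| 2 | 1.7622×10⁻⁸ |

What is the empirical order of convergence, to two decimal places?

1.62

p ≈ ln(e_2/e_1) / ln(e_1/e_0)
  = ln(1.7622×10⁻⁸/1.3127×10⁻⁵) / ln(1.3127×10⁻⁵/7.8128×10⁻⁴)
  = ln(0.00134242) / ln(0.0168019)
  = -6.61328 / -4.08626 ≈ 1.61842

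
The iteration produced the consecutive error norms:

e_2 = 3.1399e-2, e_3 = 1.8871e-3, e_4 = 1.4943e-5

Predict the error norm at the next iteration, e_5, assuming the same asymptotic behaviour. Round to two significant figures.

First estimate the order: p ≈ ln(e_4/e_3) / ln(e_3/e_2) = ln(1.4943e-5/1.8871e-3)/ln(1.8871e-3/3.1399e-2) = ln(0.0079185)/ln(0.0601006) ≈ 1.7208.
Then e_5 ≈ e_4·(e_4/e_3)^p = 1.4943e-5·(0.0079185)^1.7208 = 1.4943e-5·0.000242094 ≈ 3.618e-09.

3.6e-9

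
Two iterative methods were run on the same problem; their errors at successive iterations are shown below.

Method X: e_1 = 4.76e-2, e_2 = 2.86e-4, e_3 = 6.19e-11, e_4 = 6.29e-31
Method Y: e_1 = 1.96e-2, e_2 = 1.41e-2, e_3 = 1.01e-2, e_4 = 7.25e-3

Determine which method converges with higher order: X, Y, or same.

X

Method X: p ≈ ln(6.29e-31/6.19e-11)/ln(6.19e-11/2.86e-4) ≈ 3.00.
Method Y: p ≈ ln(7.25e-3/1.01e-2)/ln(1.01e-2/1.41e-2) ≈ 0.99.
Method X has the higher order (≈3.0 vs ≈1.0).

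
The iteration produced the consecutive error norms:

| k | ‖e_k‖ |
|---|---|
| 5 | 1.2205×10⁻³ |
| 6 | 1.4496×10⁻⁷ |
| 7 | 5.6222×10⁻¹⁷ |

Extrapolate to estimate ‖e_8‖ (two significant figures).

1.5e-39

First estimate the order: p ≈ ln(‖e_7‖/‖e_6‖) / ln(‖e_6‖/‖e_5‖) = ln(5.6222×10⁻¹⁷/1.4496×10⁻⁷)/ln(1.4496×10⁻⁷/1.2205×10⁻³) = ln(3.87845e-10)/ln(0.000118771) ≈ 2.3976.
Then ‖e_8‖ ≈ ‖e_7‖·(‖e_7‖/‖e_6‖)^p = 5.6222×10⁻¹⁷·(3.87845e-10)^2.3976 = 5.6222×10⁻¹⁷·2.725e-23 ≈ 1.532e-39.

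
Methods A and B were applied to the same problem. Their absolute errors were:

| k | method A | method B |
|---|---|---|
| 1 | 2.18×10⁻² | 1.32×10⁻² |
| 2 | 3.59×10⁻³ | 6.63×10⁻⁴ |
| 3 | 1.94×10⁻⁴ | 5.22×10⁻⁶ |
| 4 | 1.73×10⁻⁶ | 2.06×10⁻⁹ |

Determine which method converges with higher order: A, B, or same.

Method A: p ≈ ln(1.73×10⁻⁶/1.94×10⁻⁴)/ln(1.94×10⁻⁴/3.59×10⁻³) ≈ 1.62.
Method B: p ≈ ln(2.06×10⁻⁹/5.22×10⁻⁶)/ln(5.22×10⁻⁶/6.63×10⁻⁴) ≈ 1.62.
Both orders ≈ 1.6 — effectively the same.

same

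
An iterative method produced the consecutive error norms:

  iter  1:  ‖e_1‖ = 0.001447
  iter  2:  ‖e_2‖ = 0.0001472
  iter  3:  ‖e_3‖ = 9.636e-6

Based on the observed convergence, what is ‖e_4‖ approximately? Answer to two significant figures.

3.7e-7

First estimate the order: p ≈ ln(‖e_3‖/‖e_2‖) / ln(‖e_2‖/‖e_1‖) = ln(9.636e-6/0.0001472)/ln(0.0001472/0.001447) = ln(0.065462)/ln(0.101728) ≈ 1.1929.
Then ‖e_4‖ ≈ ‖e_3‖·(‖e_3‖/‖e_2‖)^p = 9.636e-6·(0.065462)^1.1929 = 9.636e-6·0.0386895 ≈ 3.728e-07.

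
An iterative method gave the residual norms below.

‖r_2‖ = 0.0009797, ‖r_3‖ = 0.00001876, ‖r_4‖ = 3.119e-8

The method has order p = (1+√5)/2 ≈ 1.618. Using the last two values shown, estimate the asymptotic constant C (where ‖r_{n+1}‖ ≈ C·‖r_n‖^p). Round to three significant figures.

C ≈ ‖r_4‖ / ‖r_3‖^1.618
  = 3.119e-8 / (0.00001876)^1.618
  = 3.119e-8 / 2.24952e-08 ≈ 1.3865

1.39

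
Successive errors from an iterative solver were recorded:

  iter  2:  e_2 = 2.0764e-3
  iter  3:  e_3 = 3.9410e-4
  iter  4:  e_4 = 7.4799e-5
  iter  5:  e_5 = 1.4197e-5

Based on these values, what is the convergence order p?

Consecutive ratios: e_5/e_4 = 1.4197e-5/7.4799e-5 = 0.189802, e_4/e_3 = 7.4799e-5/3.9410e-4 = 0.189797.
p ≈ ln(0.189802)/ln(0.189797) = -1.6618/-1.6618 ≈ 1.00.
So the convergence is linear (order 1).

1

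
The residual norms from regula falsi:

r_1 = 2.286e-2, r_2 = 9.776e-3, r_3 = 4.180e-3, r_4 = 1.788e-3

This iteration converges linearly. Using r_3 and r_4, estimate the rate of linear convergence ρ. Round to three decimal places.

ρ ≈ r_4/r_3 = 1.788e-3/4.180e-3 = 0.42775

0.428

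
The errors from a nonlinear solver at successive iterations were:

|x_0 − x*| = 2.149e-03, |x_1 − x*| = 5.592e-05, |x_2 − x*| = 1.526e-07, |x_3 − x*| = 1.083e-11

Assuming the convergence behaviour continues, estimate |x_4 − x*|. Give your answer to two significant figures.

2.1e-18

First estimate the order: p ≈ ln(|x_3 − x*|/|x_2 − x*|) / ln(|x_2 − x*|/|x_1 − x*|) = ln(1.083e-11/1.526e-07)/ln(1.526e-07/5.592e-05) = ln(7.09699e-05)/ln(0.0027289) ≈ 1.6181.
Then |x_4 − x*| ≈ |x_3 − x*|·(|x_3 − x*|/|x_2 − x*|)^p = 1.083e-11·(7.09699e-05)^1.6181 = 1.083e-11·1.93474e-07 ≈ 2.095e-18.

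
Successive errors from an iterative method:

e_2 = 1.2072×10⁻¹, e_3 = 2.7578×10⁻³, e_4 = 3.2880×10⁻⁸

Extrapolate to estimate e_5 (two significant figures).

First estimate the order: p ≈ ln(e_4/e_3) / ln(e_3/e_2) = ln(3.2880×10⁻⁸/2.7578×10⁻³)/ln(2.7578×10⁻³/1.2072×10⁻¹) = ln(1.19225e-05)/ln(0.0228446) ≈ 3.0000.
Then e_5 ≈ e_4·(e_4/e_3)^p = 3.2880×10⁻⁸·(1.19225e-05)^3.0000 = 3.2880×10⁻⁸·1.69474e-15 ≈ 5.572e-23.

5.6e-23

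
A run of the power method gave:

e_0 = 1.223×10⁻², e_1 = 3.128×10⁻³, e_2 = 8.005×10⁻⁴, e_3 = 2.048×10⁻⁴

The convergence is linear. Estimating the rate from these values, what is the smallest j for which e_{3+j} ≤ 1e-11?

Rate ρ ≈ e_3/e_2 = 2.048×10⁻⁴/8.005×10⁻⁴ = 0.2558.
After j more steps, e_{3+j} ≈ 2.048×10⁻⁴·ρ^j; need ρ^j ≤ 1e-11/2.048×10⁻⁴ = 4.88281e-08.
j ≥ ln(4.88281e-08)/ln(0.2558) = -16.8350/-1.36336 = 12.348.
So 13 more iterations are needed.

13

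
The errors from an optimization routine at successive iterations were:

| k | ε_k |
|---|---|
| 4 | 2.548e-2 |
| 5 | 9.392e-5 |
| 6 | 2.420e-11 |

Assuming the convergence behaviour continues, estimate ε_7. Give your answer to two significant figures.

3.5e-29

First estimate the order: p ≈ ln(ε_6/ε_5) / ln(ε_5/ε_4) = ln(2.420e-11/9.392e-5)/ln(9.392e-5/2.548e-2) = ln(2.57666e-07)/ln(0.00368603) ≈ 2.7077.
Then ε_7 ≈ ε_6·(ε_6/ε_5)^p = 2.420e-11·(2.57666e-07)^2.7077 = 2.420e-11·1.44251e-18 ≈ 3.491e-29.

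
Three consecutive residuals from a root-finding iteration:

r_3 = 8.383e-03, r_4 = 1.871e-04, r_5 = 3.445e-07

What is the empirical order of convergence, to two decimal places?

1.66

p ≈ ln(r_5/r_4) / ln(r_4/r_3)
  = ln(3.445e-07/1.871e-04) / ln(1.871e-04/8.383e-03)
  = ln(0.00184126) / ln(0.022319)
  = -6.29731 / -3.80232 ≈ 1.65618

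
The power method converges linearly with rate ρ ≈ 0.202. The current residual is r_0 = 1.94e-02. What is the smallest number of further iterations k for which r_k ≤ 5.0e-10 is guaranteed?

After k steps, r_k ≈ 1.94e-02·0.202^k.
Need 0.202^k ≤ 5.0e-10/1.94e-02 = 2.57732e-08.
k ≥ ln(2.57732e-08)/ln(0.202) = -17.4739/-1.59949 = 10.925.
Smallest integer k = 11.

11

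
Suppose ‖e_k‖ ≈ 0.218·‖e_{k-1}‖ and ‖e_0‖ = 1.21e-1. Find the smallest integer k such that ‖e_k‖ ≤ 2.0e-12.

17

After k steps, ‖e_k‖ ≈ 1.21e-1·0.218^k.
Need 0.218^k ≤ 2.0e-12/1.21e-1 = 1.65289e-11.
k ≥ ln(1.65289e-11)/ln(0.218) = -24.8259/-1.52326 = 16.298.
Smallest integer k = 17.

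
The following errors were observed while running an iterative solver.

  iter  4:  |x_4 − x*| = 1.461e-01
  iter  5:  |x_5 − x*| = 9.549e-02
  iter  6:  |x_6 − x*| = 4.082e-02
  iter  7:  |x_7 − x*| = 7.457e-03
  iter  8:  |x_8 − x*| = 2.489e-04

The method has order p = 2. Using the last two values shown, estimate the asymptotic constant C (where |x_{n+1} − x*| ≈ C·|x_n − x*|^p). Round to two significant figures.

C ≈ |x_8 − x*| / |x_7 − x*|^2
  = 2.489e-04 / (7.457e-03)^2
  = 2.489e-04 / 5.56068e-05 ≈ 4.4761

4.5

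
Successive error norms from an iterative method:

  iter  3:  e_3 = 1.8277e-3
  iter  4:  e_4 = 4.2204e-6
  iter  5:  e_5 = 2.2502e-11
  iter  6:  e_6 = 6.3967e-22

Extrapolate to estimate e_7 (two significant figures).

First estimate the order: p ≈ ln(e_6/e_5) / ln(e_5/e_4) = ln(6.3967e-22/2.2502e-11)/ln(2.2502e-11/4.2204e-6) = ln(2.84273e-11)/ln(5.33172e-06) ≈ 2.0000.
Then e_7 ≈ e_6·(e_6/e_5)^p = 6.3967e-22·(2.84273e-11)^2.0000 = 6.3967e-22·8.08111e-22 ≈ 5.169e-43.

5.2e-43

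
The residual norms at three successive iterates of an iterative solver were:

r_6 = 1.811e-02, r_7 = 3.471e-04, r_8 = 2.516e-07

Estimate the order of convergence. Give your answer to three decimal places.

1.828

p ≈ ln(r_8/r_7) / ln(r_7/r_6)
  = ln(2.516e-07/3.471e-04) / ln(3.471e-04/1.811e-02)
  = ln(0.000724863) / ln(0.0191662)
  = -7.229528 / -3.954607 ≈ 1.828128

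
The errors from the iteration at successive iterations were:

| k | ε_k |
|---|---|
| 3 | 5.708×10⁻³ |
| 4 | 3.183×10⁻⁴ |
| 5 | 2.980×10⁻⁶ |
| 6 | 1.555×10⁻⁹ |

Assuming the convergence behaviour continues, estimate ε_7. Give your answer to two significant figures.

7.6e-15

First estimate the order: p ≈ ln(ε_6/ε_5) / ln(ε_5/ε_4) = ln(1.555×10⁻⁹/2.980×10⁻⁶)/ln(2.980×10⁻⁶/3.183×10⁻⁴) = ln(0.000521812)/ln(0.00936224) ≈ 1.6181.
Then ε_7 ≈ ε_6·(ε_6/ε_5)^p = 1.555×10⁻⁹·(0.000521812)^1.6181 = 1.555×10⁻⁹·4.88213e-06 ≈ 7.592e-15.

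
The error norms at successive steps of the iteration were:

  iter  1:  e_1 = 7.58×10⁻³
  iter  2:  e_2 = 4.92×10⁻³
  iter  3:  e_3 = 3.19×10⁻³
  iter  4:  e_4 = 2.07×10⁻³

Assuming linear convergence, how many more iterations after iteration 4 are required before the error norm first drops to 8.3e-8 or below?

Rate ρ ≈ e_4/e_3 = 2.07×10⁻³/3.19×10⁻³ = 0.6489.
After j more steps, e_{4+j} ≈ 2.07×10⁻³·ρ^j; need ρ^j ≤ 8.3e-8/2.07×10⁻³ = 4.00966e-05.
j ≥ ln(4.00966e-05)/ln(0.6489) = -10.1242/-0.43248 = 23.410.
So 24 more iterations are needed.

24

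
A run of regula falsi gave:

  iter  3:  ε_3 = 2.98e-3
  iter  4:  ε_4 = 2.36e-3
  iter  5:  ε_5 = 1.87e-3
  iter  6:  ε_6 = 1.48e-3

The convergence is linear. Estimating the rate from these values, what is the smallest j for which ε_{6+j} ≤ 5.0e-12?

84

Rate ρ ≈ ε_6/ε_5 = 1.48e-3/1.87e-3 = 0.7914.
After j more steps, ε_{6+j} ≈ 1.48e-3·ρ^j; need ρ^j ≤ 5.0e-12/1.48e-3 = 3.37838e-09.
j ≥ ln(3.37838e-09)/ln(0.7914) = -19.5059/-0.23395 = 83.376.
So 84 more iterations are needed.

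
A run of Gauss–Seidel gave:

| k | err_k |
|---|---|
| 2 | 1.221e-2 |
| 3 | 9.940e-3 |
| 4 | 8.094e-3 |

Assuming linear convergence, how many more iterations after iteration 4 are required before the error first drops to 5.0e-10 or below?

Rate ρ ≈ err_4/err_3 = 8.094e-3/9.940e-3 = 0.8143.
After j more steps, err_{4+j} ≈ 8.094e-3·ρ^j; need ρ^j ≤ 5.0e-10/8.094e-3 = 6.17742e-08.
j ≥ ln(6.17742e-08)/ln(0.8143) = -16.5998/-0.20543 = 80.805.
So 81 more iterations are needed.

81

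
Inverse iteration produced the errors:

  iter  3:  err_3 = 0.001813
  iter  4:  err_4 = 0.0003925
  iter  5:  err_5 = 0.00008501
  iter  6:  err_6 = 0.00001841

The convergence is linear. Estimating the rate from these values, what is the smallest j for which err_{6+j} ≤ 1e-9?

7

Rate ρ ≈ err_6/err_5 = 0.00001841/0.00008501 = 0.2166.
After j more steps, err_{6+j} ≈ 0.00001841·ρ^j; need ρ^j ≤ 1e-9/0.00001841 = 5.43183e-05.
j ≥ ln(5.43183e-05)/ln(0.2166) = -9.8206/-1.52970 = 6.420.
So 7 more iterations are needed.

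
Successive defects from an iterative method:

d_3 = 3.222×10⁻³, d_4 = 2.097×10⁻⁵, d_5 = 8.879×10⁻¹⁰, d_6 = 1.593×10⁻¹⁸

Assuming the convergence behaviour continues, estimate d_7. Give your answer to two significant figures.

5.1e-36

First estimate the order: p ≈ ln(d_6/d_5) / ln(d_5/d_4) = ln(1.593×10⁻¹⁸/8.879×10⁻¹⁰)/ln(8.879×10⁻¹⁰/2.097×10⁻⁵) = ln(1.79412e-09)/ln(4.23414e-05) ≈ 1.9999.
Then d_7 ≈ d_6·(d_6/d_5)^p = 1.593×10⁻¹⁸·(1.79412e-09)^1.9999 = 1.593×10⁻¹⁸·3.22536e-18 ≈ 5.138e-36.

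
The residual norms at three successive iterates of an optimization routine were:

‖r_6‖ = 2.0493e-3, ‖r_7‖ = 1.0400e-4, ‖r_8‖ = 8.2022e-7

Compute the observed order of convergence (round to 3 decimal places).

1.625

p ≈ ln(‖r_8‖/‖r_7‖) / ln(‖r_7‖/‖r_6‖)
  = ln(8.2022e-7/1.0400e-4) / ln(1.0400e-4/2.0493e-3)
  = ln(0.00788673) / ln(0.050749)
  = -4.842574 / -2.980863 ≈ 1.624554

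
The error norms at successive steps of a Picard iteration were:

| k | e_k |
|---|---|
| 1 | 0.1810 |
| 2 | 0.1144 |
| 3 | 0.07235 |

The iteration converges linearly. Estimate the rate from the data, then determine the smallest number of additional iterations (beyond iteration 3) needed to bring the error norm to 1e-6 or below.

Rate ρ ≈ e_3/e_2 = 0.07235/0.1144 = 0.6324.
After j more steps, e_{3+j} ≈ 0.07235·ρ^j; need ρ^j ≤ 1e-6/0.07235 = 1.38217e-05.
j ≥ ln(1.38217e-05)/ln(0.6324) = -11.1893/-0.45823 = 24.419.
So 25 more iterations are needed.

25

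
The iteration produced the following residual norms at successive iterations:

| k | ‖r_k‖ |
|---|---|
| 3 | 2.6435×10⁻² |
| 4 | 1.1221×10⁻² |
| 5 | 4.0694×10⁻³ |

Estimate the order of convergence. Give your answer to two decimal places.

1.18

p ≈ ln(‖r_5‖/‖r_4‖) / ln(‖r_4‖/‖r_3‖)
  = ln(4.0694×10⁻³/1.1221×10⁻²) / ln(1.1221×10⁻²/2.6435×10⁻²)
  = ln(0.362659) / ln(0.424475)
  = -1.01429 / -0.85690 ≈ 1.18367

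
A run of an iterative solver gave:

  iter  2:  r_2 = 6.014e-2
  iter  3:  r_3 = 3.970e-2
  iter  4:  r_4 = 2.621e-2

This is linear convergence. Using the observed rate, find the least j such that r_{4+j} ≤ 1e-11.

Rate ρ ≈ r_4/r_3 = 2.621e-2/3.970e-2 = 0.6602.
After j more steps, r_{4+j} ≈ 2.621e-2·ρ^j; need ρ^j ≤ 1e-11/2.621e-2 = 3.81534e-10.
j ≥ ln(3.81534e-10)/ln(0.6602) = -21.6868/-0.41521 = 52.231.
So 53 more iterations are needed.

53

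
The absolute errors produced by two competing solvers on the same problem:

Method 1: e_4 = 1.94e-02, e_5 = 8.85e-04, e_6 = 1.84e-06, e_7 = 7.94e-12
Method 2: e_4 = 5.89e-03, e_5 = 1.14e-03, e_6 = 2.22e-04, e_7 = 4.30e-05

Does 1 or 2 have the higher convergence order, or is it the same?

Method 1: p ≈ ln(7.94e-12/1.84e-06)/ln(1.84e-06/8.85e-04) ≈ 2.00.
Method 2: p ≈ ln(4.30e-05/2.22e-04)/ln(2.22e-04/1.14e-03) ≈ 1.00.
Method 1 has the higher order (≈2.0 vs ≈1.0).

1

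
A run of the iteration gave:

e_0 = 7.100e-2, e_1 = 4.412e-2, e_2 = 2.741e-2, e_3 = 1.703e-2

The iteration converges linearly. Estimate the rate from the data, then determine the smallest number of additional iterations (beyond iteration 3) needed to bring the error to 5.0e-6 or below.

Rate ρ ≈ e_3/e_2 = 1.703e-2/2.741e-2 = 0.6213.
After j more steps, e_{3+j} ≈ 1.703e-2·ρ^j; need ρ^j ≤ 5.0e-6/1.703e-2 = 0.0002936.
j ≥ ln(0.0002936)/ln(0.6213) = -8.1333/-0.47594 = 17.089.
So 18 more iterations are needed.

18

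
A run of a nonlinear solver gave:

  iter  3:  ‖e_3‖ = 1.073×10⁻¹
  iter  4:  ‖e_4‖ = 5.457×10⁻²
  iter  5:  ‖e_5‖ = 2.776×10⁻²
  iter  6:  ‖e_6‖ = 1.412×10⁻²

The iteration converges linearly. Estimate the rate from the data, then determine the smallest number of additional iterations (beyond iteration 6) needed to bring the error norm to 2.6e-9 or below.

Rate ρ ≈ ‖e_6‖/‖e_5‖ = 1.412×10⁻²/2.776×10⁻² = 0.5086.
After j more steps, ‖e_{6+j}‖ ≈ 1.412×10⁻²·ρ^j; need ρ^j ≤ 2.6e-9/1.412×10⁻² = 1.84136e-07.
j ≥ ln(1.84136e-07)/ln(0.5086) = -15.5076/-0.67609 = 22.937.
So 23 more iterations are needed.

23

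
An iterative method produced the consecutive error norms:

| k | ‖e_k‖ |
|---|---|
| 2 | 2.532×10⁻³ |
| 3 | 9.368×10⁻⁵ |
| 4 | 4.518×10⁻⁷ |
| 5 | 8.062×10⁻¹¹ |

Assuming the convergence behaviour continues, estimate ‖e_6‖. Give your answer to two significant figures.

6.9e-17

First estimate the order: p ≈ ln(‖e_5‖/‖e_4‖) / ln(‖e_4‖/‖e_3‖) = ln(8.062×10⁻¹¹/4.518×10⁻⁷)/ln(4.518×10⁻⁷/9.368×10⁻⁵) = ln(0.000178442)/ln(0.0048228) ≈ 1.6180.
Then ‖e_6‖ ≈ ‖e_5‖·(‖e_5‖/‖e_4‖)^p = 8.062×10⁻¹¹·(0.000178442)^1.6180 = 8.062×10⁻¹¹·8.6084e-07 ≈ 6.94e-17.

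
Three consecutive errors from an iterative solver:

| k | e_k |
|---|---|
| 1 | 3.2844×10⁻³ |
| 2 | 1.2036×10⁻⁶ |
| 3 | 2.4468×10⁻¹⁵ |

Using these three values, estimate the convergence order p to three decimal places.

p ≈ ln(e_3/e_2) / ln(e_2/e_1)
  = ln(2.4468×10⁻¹⁵/1.2036×10⁻⁶) / ln(1.2036×10⁻⁶/3.2844×10⁻³)
  = ln(2.0329e-09) / ln(0.00036646)
  = -20.013802 / -7.911621 ≈ 2.529671

2.530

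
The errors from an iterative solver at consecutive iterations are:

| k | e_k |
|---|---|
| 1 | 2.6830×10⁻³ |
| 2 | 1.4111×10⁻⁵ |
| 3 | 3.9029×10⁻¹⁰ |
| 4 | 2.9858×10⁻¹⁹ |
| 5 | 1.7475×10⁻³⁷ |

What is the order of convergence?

Consecutive ratios: e_5/e_4 = 1.7475×10⁻³⁷/2.9858×10⁻¹⁹ = 5.8527e-19, e_4/e_3 = 2.9858×10⁻¹⁹/3.9029×10⁻¹⁰ = 7.65021e-10.
p ≈ ln(5.8527e-19)/ln(7.65021e-10) = -41.9822/-20.9911 ≈ 2.00.
So the convergence is quadratic (order 2).

2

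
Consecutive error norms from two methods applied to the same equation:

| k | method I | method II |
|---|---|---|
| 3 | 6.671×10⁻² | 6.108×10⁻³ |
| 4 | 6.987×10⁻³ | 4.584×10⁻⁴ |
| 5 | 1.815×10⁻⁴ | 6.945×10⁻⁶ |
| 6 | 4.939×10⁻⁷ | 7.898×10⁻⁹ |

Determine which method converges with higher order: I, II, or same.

Method I: p ≈ ln(4.939×10⁻⁷/1.815×10⁻⁴)/ln(1.815×10⁻⁴/6.987×10⁻³) ≈ 1.62.
Method II: p ≈ ln(7.898×10⁻⁹/6.945×10⁻⁶)/ln(6.945×10⁻⁶/4.584×10⁻⁴) ≈ 1.62.
Both orders ≈ 1.6 — effectively the same.

same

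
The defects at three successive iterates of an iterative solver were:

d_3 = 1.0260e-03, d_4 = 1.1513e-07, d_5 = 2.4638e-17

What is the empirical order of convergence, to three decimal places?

p ≈ ln(d_5/d_4) / ln(d_4/d_3)
  = ln(2.4638e-17/1.1513e-07) / ln(1.1513e-07/1.0260e-03)
  = ln(2.14002e-10) / ln(0.000112212)
  = -22.265036 / -9.095121 ≈ 2.448020

2.448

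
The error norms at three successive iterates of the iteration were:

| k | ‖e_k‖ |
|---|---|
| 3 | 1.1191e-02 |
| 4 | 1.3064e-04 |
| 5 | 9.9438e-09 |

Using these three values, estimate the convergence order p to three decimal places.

p ≈ ln(‖e_5‖/‖e_4‖) / ln(‖e_4‖/‖e_3‖)
  = ln(9.9438e-09/1.3064e-04) / ln(1.3064e-04/1.1191e-02)
  = ln(7.6116e-05) / ln(0.0116737)
  = -9.483252 / -4.450417 ≈ 2.130868

2.131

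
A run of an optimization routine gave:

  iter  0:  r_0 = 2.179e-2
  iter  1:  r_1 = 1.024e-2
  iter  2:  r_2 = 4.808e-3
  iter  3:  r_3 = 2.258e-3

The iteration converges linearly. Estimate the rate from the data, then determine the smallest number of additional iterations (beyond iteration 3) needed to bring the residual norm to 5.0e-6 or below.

9

Rate ρ ≈ r_3/r_2 = 2.258e-3/4.808e-3 = 0.4696.
After j more steps, r_{3+j} ≈ 2.258e-3·ρ^j; need ρ^j ≤ 5.0e-6/2.258e-3 = 0.00221435.
j ≥ ln(0.00221435)/ln(0.4696) = -6.1128/-0.75587 = 8.087.
So 9 more iterations are needed.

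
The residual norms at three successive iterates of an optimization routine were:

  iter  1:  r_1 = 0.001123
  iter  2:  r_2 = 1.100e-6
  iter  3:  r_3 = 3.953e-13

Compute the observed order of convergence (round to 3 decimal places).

p ≈ ln(r_3/r_2) / ln(r_2/r_1)
  = ln(3.953e-13/1.100e-6) / ln(1.100e-6/0.001123)
  = ln(3.59364e-07) / ln(0.000979519)
  = -14.838930 / -6.928449 ≈ 2.141739

2.142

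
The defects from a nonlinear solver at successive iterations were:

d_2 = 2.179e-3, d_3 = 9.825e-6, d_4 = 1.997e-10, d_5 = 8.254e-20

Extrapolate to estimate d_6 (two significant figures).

1.4e-38

First estimate the order: p ≈ ln(d_5/d_4) / ln(d_4/d_3) = ln(8.254e-20/1.997e-10)/ln(1.997e-10/9.825e-6) = ln(4.1332e-10)/ln(2.03257e-05) ≈ 2.0000.
Then d_6 ≈ d_5·(d_5/d_4)^p = 8.254e-20·(4.1332e-10)^2.0000 = 8.254e-20·1.70833e-19 ≈ 1.41e-38.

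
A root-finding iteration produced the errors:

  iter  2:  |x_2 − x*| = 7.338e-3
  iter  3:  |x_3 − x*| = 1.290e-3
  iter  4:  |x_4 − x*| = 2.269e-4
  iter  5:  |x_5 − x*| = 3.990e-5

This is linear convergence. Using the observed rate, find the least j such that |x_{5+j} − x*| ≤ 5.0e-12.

10

Rate ρ ≈ |x_5 − x*|/|x_4 − x*| = 3.990e-5/2.269e-4 = 0.1758.
After j more steps, |x_{5+j} − x*| ≈ 3.990e-5·ρ^j; need ρ^j ≤ 5.0e-12/3.990e-5 = 1.25313e-07.
j ≥ ln(1.25313e-07)/ln(0.1758) = -15.8925/-1.73841 = 9.142.
So 10 more iterations are needed.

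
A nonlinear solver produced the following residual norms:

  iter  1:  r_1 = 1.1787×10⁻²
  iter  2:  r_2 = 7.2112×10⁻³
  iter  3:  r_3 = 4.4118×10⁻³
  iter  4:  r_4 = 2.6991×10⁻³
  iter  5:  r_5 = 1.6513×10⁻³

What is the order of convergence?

Consecutive ratios: r_5/r_4 = 1.6513×10⁻³/2.6991×10⁻³ = 0.611797, r_4/r_3 = 2.6991×10⁻³/4.4118×10⁻³ = 0.611791.
p ≈ ln(0.611797)/ln(0.611791) = -0.4914/-0.4914 ≈ 1.00.
So the convergence is linear (order 1).

1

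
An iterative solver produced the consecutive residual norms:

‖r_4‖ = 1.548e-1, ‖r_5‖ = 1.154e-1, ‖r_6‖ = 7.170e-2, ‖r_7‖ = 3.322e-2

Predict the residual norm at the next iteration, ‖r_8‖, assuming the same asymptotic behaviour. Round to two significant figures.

First estimate the order: p ≈ ln(‖r_7‖/‖r_6‖) / ln(‖r_6‖/‖r_5‖) = ln(3.322e-2/7.170e-2)/ln(7.170e-2/1.154e-1) = ln(0.463319)/ln(0.621317) ≈ 1.6166.
Then ‖r_8‖ ≈ ‖r_7‖·(‖r_7‖/‖r_6‖)^p = 3.322e-2·(0.463319)^1.6166 = 3.322e-2·0.288311 ≈ 0.009578.

9.6e-3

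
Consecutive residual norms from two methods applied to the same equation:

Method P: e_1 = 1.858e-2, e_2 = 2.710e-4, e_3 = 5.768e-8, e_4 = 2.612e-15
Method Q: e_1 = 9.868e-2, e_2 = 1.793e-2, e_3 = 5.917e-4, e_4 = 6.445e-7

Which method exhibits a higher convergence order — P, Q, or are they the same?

same

Method P: p ≈ ln(2.612e-15/5.768e-8)/ln(5.768e-8/2.710e-4) ≈ 2.00.
Method Q: p ≈ ln(6.445e-7/5.917e-4)/ln(5.917e-4/1.793e-2) ≈ 2.00.
Both orders ≈ 2.0 — effectively the same.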